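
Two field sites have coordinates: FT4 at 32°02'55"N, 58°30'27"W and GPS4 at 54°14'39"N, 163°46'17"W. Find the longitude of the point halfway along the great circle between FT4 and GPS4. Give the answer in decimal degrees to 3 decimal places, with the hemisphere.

FT4: φ = +32.04861°, λ = -58.50750°
GPS4: φ = +54.24417°, λ = -163.77139°
Bx = cos φ₂ cos Δλ = -0.153834,  By = cos φ₂ sin Δλ = -0.563719
φₘ = atan2(sin φ₁ + sin φ₂, √((cos φ₁ + Bx)² + By²)) = 56.33511°
λₘ = λ₁ + atan2(By, cos φ₁ + Bx) = -97.60315°

97.603°W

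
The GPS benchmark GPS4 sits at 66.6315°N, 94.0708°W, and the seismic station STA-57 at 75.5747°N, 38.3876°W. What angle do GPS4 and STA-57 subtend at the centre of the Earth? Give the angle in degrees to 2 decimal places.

19.14°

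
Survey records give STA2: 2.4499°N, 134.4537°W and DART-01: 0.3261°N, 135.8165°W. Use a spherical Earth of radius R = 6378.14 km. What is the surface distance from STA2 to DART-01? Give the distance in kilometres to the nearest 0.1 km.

Δφ = -2.1238°,  Δλ = -1.3628°
a = sin²(Δφ/2) + cos φ₁ cos φ₂ sin²(Δλ/2) = 0.000485
c = 2·arcsin(√a) = 0.044038 rad = 2.5232°
d = R·c = 6378.14 × 0.044038 = 280.9 km

280.9 km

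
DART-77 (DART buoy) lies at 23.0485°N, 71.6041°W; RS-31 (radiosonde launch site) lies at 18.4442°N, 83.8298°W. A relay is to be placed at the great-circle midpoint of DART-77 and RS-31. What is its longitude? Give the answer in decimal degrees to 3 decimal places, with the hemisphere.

Bx = cos φ₂ cos Δλ = 0.927118,  By = cos φ₂ sin Δλ = -0.200885
φₘ = atan2(sin φ₁ + sin φ₂, √((cos φ₁ + Bx)² + By²)) = 20.85478°
λₘ = λ₁ + atan2(By, cos φ₁ + Bx) = -77.81039°

77.810°W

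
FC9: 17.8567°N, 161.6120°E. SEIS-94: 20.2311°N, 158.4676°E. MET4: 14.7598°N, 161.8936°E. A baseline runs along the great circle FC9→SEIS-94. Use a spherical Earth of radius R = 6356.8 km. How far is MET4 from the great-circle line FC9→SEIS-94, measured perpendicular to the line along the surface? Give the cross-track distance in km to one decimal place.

δ₁₃ = central angle FC9→MET4 = 0.054256 rad  (haversine)
θ₁₃ = bearing FC9→MET4 = 174.972°,  θ₁₂ = bearing FC9→SEIS-94 = 309.124°
dₓₜ = R·arcsin(sin δ₁₃ · sin(θ₁₃ − θ₁₂)) = 6356.8·arcsin(0.05423·sin(-134.151°)) = -247.406 km
|dₓₜ| = 247.406 km

247.4 km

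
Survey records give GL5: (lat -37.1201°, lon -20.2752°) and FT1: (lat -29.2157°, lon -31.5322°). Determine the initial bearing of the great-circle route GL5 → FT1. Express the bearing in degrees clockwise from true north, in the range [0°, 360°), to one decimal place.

306.8°

Δλ = -11.2570°
y = sin Δλ · cos φ₂ = -0.170377
x = cos φ₁ sin φ₂ − sin φ₁ cos φ₂ cos Δλ = 0.127387
θ = atan2(y, x) = -53.2153° → 306.7847° (mod 360°)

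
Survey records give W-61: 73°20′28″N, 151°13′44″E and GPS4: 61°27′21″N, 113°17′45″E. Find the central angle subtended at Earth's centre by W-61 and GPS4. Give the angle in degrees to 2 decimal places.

18.26°

W-61: φ = +73.34111°, λ = +151.22889°
GPS4: φ = +61.45583°, λ = +113.29583°
Δφ = -11.8853°,  Δλ = -37.9331°
a = sin²(Δφ/2) + cos φ₁ cos φ₂ sin²(Δλ/2) = 0.025189
c = 2·arcsin(√a) = 0.318770 rad = 18.2642°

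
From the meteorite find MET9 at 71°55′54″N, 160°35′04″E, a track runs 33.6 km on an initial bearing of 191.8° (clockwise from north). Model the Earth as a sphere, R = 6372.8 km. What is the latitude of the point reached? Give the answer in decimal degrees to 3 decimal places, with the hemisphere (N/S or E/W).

71.636°N

MET9: φ = +71.93167°, λ = +160.58444°
δ = d/R = 33.6/6372.8 = 0.005272 rad
φ₂ = arcsin(sin φ₁ cos δ + cos φ₁ sin δ cos θ)
   = arcsin(0.95069·0.99999 + 0.31015·0.00527·-0.97887) = 71.63586°
λ₂ = λ₁ + atan2(sin θ sin δ cos φ₁, cos δ − sin φ₁ sin φ₂) = 160.38837°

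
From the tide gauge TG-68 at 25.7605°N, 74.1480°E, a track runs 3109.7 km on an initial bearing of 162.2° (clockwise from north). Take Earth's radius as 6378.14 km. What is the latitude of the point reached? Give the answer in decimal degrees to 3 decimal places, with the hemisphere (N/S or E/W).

1.017°S

δ = d/R = 3109.7/6378.14 = 0.487556 rad
φ₂ = arcsin(sin φ₁ cos δ + cos φ₁ sin δ cos θ)
   = arcsin(0.43461·0.88348 + 0.90062·0.46847·-0.95213) = -1.01672°
λ₂ = λ₁ + atan2(sin θ sin δ cos φ₁, cos δ − sin φ₁ sin φ₂) = 82.38285°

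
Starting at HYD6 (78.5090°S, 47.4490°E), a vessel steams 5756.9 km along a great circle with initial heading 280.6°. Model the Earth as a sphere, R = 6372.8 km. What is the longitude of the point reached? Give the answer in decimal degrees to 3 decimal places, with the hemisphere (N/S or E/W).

23.613°W

δ = d/R = 5756.9/6372.8 = 0.903355 rad
φ₂ = arcsin(sin φ₁ cos δ + cos φ₁ sin δ cos θ)
   = arcsin(-0.97996·0.61898 + 0.19921·0.78541·0.18395) = -35.29525°
λ₂ = λ₁ + atan2(sin θ sin δ cos φ₁, cos δ − sin φ₁ sin φ₂) = -23.61290°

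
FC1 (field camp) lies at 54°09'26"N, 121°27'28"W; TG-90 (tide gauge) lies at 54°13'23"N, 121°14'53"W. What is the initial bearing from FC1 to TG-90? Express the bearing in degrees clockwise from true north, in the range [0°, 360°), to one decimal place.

61.7°

FC1: φ = +54.15722°, λ = -121.45778°
TG-90: φ = +54.22306°, λ = -121.24806°
Δλ = 0.2097°
y = sin Δλ · cos φ₂ = 0.002140
x = cos φ₁ sin φ₂ − sin φ₁ cos φ₂ cos Δλ = 0.001152
θ = atan2(y, x) = 61.7012° → 61.7012° (mod 360°)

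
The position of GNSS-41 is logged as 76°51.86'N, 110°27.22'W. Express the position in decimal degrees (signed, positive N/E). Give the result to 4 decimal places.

lat: 76.8643° N → +76.8643°
lon: 110.4537° W → -110.4537°

+76.8643°, -110.4537°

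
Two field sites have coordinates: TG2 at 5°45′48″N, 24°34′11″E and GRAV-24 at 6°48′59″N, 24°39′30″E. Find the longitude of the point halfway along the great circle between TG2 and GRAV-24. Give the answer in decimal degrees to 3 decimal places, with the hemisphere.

24.614°E

TG2: φ = +5.76333°, λ = +24.56972°
GRAV-24: φ = +6.81639°, λ = +24.65833°
Bx = cos φ₂ cos Δλ = 0.992930,  By = cos φ₂ sin Δλ = 0.001536
φₘ = atan2(sin φ₁ + sin φ₂, √((cos φ₁ + Bx)² + By²)) = 6.28986°
λₘ = λ₁ + atan2(By, cos φ₁ + Bx) = 24.61398°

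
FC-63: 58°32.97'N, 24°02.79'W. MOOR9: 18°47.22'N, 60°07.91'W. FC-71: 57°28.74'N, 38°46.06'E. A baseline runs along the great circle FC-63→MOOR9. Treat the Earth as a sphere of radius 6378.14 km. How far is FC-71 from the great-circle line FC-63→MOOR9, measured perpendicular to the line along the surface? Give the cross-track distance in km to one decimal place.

894.7 km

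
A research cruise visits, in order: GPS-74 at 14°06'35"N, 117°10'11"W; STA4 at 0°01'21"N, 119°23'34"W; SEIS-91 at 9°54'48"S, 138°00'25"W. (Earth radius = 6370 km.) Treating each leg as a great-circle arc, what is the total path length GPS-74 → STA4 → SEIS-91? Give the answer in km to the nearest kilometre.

3922 km

GPS-74: φ = +14.10972°, λ = -117.16972°
STA4: φ = +0.02250°, λ = -119.39278°
SEIS-91: φ = -9.91333°, λ = -138.00694°
GPS-74→STA4: c = 0.248850 rad, d = 1585.17 km
STA4→SEIS-91: c = 0.366821 rad, d = 2336.65 km
Total = 1585.17 + 2336.65 = 3921.82 km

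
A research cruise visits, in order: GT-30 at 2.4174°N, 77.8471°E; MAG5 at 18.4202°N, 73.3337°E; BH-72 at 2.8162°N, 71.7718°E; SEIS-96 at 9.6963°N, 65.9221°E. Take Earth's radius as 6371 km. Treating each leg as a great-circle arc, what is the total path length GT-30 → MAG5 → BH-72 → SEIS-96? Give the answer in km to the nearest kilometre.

GT-30→MAG5: c = 0.289773 rad, d = 1846.15 km
MAG5→BH-72: c = 0.273647 rad, d = 1743.41 km
BH-72→SEIS-96: c = 0.157182 rad, d = 1001.41 km
Total = 1846.15 + 1743.41 + 1001.41 = 4590.96 km

4591 km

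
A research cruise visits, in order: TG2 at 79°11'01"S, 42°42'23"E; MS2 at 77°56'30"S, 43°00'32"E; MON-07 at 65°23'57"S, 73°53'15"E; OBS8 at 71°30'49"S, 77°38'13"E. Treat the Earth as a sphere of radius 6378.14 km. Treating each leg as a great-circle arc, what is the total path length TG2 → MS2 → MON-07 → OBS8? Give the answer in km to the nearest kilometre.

TG2: φ = -79.18361°, λ = +42.70639°
MS2: φ = -77.94167°, λ = +43.00889°
MON-07: φ = -65.39917°, λ = +73.88750°
OBS8: φ = -71.51361°, λ = +77.63694°
TG2→MS2: c = 0.021701 rad, d = 138.41 km
MS2→MON-07: c = 0.269860 rad, d = 1721.21 km
MON-07→OBS8: c = 0.109338 rad, d = 697.37 km
Total = 138.41 + 1721.21 + 697.37 = 2556.99 km

2557 km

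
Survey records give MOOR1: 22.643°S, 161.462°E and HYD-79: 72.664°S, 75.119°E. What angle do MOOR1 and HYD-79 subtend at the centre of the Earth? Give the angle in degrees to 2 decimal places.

Δφ = -50.0210°,  Δλ = -86.3430°
a = sin²(Δφ/2) + cos φ₁ cos φ₂ sin²(Δλ/2) = 0.307480
c = 2·arcsin(√a) = 1.175545 rad = 67.3538°

67.35°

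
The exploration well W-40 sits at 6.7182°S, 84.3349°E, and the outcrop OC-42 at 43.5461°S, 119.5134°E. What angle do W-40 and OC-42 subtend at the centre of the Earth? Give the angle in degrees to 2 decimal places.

48.01°

Δφ = -36.8279°,  Δλ = 35.1785°
a = sin²(Δφ/2) + cos φ₁ cos φ₂ sin²(Δλ/2) = 0.165516
c = 2·arcsin(√a) = 0.837977 rad = 48.0125°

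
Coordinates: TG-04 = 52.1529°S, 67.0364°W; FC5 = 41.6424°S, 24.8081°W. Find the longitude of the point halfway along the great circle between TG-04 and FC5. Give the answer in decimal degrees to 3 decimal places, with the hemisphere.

43.749°W

Bx = cos φ₂ cos Δλ = 0.553360,  By = cos φ₂ sin Δλ = 0.502255
φₘ = atan2(sin φ₁ + sin φ₂, √((cos φ₁ + Bx)² + By²)) = -48.85760°
λₘ = λ₁ + atan2(By, cos φ₁ + Bx) = -43.74879°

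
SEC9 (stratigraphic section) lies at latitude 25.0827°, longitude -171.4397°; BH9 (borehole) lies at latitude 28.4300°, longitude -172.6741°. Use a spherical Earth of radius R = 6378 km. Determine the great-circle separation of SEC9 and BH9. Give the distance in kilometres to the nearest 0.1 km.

392.3 km

Δφ = 3.3473°,  Δλ = -1.2344°
a = sin²(Δφ/2) + cos φ₁ cos φ₂ sin²(Δλ/2) = 0.000945
c = 2·arcsin(√a) = 0.061506 rad = 3.5240°
d = R·c = 6378 × 0.061506 = 392.3 km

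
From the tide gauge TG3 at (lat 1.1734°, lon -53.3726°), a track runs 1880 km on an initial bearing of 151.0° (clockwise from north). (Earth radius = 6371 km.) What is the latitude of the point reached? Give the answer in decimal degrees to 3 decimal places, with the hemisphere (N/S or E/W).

13.575°S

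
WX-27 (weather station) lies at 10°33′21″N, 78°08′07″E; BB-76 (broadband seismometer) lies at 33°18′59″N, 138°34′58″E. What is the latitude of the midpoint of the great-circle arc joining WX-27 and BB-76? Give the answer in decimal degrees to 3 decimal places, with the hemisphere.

24.965°N

WX-27: φ = +10.55583°, λ = +78.13528°
BB-76: φ = +33.31639°, λ = +138.58278°
Bx = cos φ₂ cos Δλ = 0.412160,  By = cos φ₂ sin Δλ = 0.726936
φₘ = atan2(sin φ₁ + sin φ₂, √((cos φ₁ + Bx)² + By²)) = 24.96517°
λₘ = λ₁ + atan2(By, cos φ₁ + Bx) = 105.65535°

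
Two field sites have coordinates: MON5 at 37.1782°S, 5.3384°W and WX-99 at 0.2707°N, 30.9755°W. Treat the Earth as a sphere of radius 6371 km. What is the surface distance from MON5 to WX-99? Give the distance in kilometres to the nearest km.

4928 km

Δφ = 37.4489°,  Δλ = -25.6371°
a = sin²(Δφ/2) + cos φ₁ cos φ₂ sin²(Δλ/2) = 0.142271
c = 2·arcsin(√a) = 0.773517 rad = 44.3193°
d = R·c = 6371 × 0.773517 = 4928.1 km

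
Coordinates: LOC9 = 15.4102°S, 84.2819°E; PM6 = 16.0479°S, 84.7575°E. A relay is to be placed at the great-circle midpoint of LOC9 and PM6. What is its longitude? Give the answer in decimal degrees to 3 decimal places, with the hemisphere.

Bx = cos φ₂ cos Δλ = 0.960998,  By = cos φ₂ sin Δλ = 0.007977
φₘ = atan2(sin φ₁ + sin φ₂, √((cos φ₁ + Bx)² + By²)) = -15.72918°
λₘ = λ₁ + atan2(By, cos φ₁ + Bx) = 84.51933°

84.519°E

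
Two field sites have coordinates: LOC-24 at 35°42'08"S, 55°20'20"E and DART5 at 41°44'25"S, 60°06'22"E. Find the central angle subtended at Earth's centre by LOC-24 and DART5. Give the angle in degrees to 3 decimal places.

7.089°

LOC-24: φ = -35.70222°, λ = +55.33889°
DART5: φ = -41.74028°, λ = +60.10611°
Δφ = -6.0381°,  Δλ = 4.7672°
a = sin²(Δφ/2) + cos φ₁ cos φ₂ sin²(Δλ/2) = 0.003822
c = 2·arcsin(√a) = 0.123723 rad = 7.0888°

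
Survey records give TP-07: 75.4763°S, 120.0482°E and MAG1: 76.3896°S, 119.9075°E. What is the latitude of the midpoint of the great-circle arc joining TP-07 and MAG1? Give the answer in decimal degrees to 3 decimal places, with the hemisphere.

75.933°S

Bx = cos φ₂ cos Δλ = 0.235318,  By = cos φ₂ sin Δλ = -0.000578
φₘ = atan2(sin φ₁ + sin φ₂, √((cos φ₁ + Bx)² + By²)) = -75.93296°
λₘ = λ₁ + atan2(By, cos φ₁ + Bx) = 119.98009°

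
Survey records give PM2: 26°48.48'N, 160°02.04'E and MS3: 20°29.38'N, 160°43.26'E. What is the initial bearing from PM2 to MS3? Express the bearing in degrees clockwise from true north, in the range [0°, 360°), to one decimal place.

174.2°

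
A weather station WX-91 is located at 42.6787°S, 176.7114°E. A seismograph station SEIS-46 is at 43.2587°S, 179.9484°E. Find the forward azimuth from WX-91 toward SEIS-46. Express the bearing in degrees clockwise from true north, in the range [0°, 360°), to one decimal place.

Δλ = 3.2370°
y = sin Δλ · cos φ₂ = 0.041123
x = cos φ₁ sin φ₂ − sin φ₁ cos φ₂ cos Δλ = -0.010910
θ = atan2(y, x) = 104.8591° → 104.8591° (mod 360°)

104.9°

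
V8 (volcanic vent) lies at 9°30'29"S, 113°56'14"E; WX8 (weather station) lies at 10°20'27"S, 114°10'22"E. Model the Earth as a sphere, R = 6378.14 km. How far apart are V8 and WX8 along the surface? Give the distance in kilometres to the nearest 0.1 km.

V8: φ = -9.50806°, λ = +113.93722°
WX8: φ = -10.34083°, λ = +114.17278°
Δφ = -0.8328°,  Δλ = 0.2356°
a = sin²(Δφ/2) + cos φ₁ cos φ₂ sin²(Δλ/2) = 0.000057
c = 2·arcsin(√a) = 0.015088 rad = 0.8645°
d = R·c = 6378.14 × 0.015088 = 96.2 km

96.2 km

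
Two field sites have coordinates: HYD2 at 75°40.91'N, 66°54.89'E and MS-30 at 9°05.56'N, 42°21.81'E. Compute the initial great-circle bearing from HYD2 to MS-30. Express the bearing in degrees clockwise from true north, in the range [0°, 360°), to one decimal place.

HYD2: φ = +75.68183°, λ = +66.91483°
MS-30: φ = +9.09267°, λ = +42.36350°
Δλ = -24.5513°
y = sin Δλ · cos φ₂ = -0.410287
x = cos φ₁ sin φ₂ − sin φ₁ cos φ₂ cos Δλ = -0.831178
θ = atan2(y, x) = -153.7281° → 206.2719° (mod 360°)

206.3°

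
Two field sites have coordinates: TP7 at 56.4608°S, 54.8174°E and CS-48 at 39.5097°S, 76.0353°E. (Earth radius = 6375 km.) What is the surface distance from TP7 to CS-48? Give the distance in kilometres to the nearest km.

2440 km

Δφ = 16.9511°,  Δλ = 21.2179°
a = sin²(Δφ/2) + cos φ₁ cos φ₂ sin²(Δλ/2) = 0.036171
c = 2·arcsin(√a) = 0.382706 rad = 21.9274°
d = R·c = 6375 × 0.382706 = 2439.8 km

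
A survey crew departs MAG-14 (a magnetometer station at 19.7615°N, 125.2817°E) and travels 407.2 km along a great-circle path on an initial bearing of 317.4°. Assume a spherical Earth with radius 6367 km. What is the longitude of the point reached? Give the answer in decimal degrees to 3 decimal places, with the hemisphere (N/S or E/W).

δ = d/R = 407.2/6367 = 0.063955 rad
φ₂ = arcsin(sin φ₁ cos δ + cos φ₁ sin δ cos θ)
   = arcsin(0.33811·0.99796 + 0.94111·0.06391·0.73610) = 22.43832°
λ₂ = λ₁ + atan2(sin θ sin δ cos φ₁, cos δ − sin φ₁ sin φ₂) = 122.59908°

122.599°E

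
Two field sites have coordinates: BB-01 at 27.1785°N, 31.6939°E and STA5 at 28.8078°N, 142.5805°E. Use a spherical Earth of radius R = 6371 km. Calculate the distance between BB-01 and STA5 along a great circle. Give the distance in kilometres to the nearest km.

Δφ = 1.6293°,  Δλ = 110.8866°
a = sin²(Δφ/2) + cos φ₁ cos φ₂ sin²(Δλ/2) = 0.528901
c = 2·arcsin(√a) = 1.628631 rad = 93.3137°
d = R·c = 6371 × 1.628631 = 10376.0 km

10376 km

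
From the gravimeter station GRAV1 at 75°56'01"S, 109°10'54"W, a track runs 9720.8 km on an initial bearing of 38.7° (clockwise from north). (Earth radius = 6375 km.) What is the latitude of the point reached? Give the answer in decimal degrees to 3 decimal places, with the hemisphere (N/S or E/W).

8.332°N

GRAV1: φ = -75.93361°, λ = -109.18167°
δ = d/R = 9720.8/6375 = 1.524831 rad
φ₂ = arcsin(sin φ₁ cos δ + cos φ₁ sin δ cos θ)
   = arcsin(-0.97001·0.04595 + 0.24305·0.99894·0.78043) = 8.33202°
λ₂ = λ₁ + atan2(sin θ sin δ cos φ₁, cos δ − sin φ₁ sin φ₂) = -70.03962°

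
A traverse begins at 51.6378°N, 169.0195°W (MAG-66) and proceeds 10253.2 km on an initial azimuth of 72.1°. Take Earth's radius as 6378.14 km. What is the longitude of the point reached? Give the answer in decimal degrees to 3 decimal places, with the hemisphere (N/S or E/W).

63.524°W

δ = d/R = 10253.2/6378.14 = 1.607553 rad
φ₂ = arcsin(sin φ₁ cos δ + cos φ₁ sin δ cos θ)
   = arcsin(0.78410·-0.03675 + 0.62063·0.99932·0.30736) = 9.31205°
λ₂ = λ₁ + atan2(sin θ sin δ cos φ₁, cos δ − sin φ₁ sin φ₂) = -63.52389°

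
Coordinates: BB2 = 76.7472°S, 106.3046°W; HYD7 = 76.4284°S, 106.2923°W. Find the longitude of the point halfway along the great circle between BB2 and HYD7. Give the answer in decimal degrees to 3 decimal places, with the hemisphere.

106.298°W

Bx = cos φ₂ cos Δλ = 0.234660,  By = cos φ₂ sin Δλ = 0.000050
φₘ = atan2(sin φ₁ + sin φ₂, √((cos φ₁ + Bx)² + By²)) = -76.58780°
λₘ = λ₁ + atan2(By, cos φ₁ + Bx) = -106.29838°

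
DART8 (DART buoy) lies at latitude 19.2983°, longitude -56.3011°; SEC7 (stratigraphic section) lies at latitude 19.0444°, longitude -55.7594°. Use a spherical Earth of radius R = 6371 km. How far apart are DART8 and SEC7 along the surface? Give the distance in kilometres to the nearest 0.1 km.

63.5 km

Δφ = -0.2539°,  Δλ = 0.5417°
a = sin²(Δφ/2) + cos φ₁ cos φ₂ sin²(Δλ/2) = 0.000025
c = 2·arcsin(√a) = 0.009969 rad = 0.5712°
d = R·c = 6371 × 0.009969 = 63.5 km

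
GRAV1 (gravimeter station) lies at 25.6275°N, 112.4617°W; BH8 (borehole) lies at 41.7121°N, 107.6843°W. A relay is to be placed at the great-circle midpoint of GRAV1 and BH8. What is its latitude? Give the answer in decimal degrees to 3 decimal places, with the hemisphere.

33.693°N

Bx = cos φ₂ cos Δλ = 0.743904,  By = cos φ₂ sin Δλ = 0.062172
φₘ = atan2(sin φ₁ + sin φ₂, √((cos φ₁ + Bx)² + By²)) = 33.69258°
λₘ = λ₁ + atan2(By, cos φ₁ + Bx) = -110.29796°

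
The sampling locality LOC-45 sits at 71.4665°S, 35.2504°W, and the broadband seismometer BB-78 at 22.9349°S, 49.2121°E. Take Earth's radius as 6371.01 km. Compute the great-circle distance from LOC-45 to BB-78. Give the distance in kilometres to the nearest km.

Δφ = 48.5316°,  Δλ = 84.4625°
a = sin²(Δφ/2) + cos φ₁ cos φ₂ sin²(Δλ/2) = 0.301139
c = 2·arcsin(√a) = 1.161763 rad = 66.5641°
d = R·c = 6371.01 × 1.161763 = 7401.6 km

7402 km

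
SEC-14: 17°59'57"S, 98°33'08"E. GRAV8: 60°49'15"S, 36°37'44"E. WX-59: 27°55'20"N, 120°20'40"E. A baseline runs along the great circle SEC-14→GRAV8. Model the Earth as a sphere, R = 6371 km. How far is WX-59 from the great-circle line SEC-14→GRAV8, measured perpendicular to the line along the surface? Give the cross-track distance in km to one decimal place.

376.2 km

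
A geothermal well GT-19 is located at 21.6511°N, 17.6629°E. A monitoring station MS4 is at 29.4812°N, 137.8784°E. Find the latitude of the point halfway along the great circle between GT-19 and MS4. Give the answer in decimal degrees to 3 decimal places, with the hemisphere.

43.782°N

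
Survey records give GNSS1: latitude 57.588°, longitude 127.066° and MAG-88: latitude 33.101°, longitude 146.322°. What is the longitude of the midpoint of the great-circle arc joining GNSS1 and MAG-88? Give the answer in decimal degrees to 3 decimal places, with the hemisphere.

Bx = cos φ₂ cos Δλ = 0.790843,  By = cos φ₂ sin Δλ = 0.276268
φₘ = atan2(sin φ₁ + sin φ₂, √((cos φ₁ + Bx)² + By²)) = 45.73095°
λₘ = λ₁ + atan2(By, cos φ₁ + Bx) = 138.82772°

138.828°E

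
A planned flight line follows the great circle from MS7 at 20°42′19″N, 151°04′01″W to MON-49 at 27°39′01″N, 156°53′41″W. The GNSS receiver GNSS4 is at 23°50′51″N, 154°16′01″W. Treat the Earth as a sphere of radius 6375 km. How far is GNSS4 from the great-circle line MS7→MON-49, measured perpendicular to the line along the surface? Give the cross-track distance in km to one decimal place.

53.7 km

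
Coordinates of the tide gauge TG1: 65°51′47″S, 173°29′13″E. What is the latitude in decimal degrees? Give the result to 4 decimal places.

65.8631°S

65° + 51′/60 + 47″/3600 = 65 + 0.85000 + 0.01306 = 65.8631°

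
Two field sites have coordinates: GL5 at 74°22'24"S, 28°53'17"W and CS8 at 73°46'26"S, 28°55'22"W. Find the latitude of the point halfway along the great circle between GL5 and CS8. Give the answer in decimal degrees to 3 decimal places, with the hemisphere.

GL5: φ = -74.37333°, λ = -28.88806°
CS8: φ = -73.77389°, λ = -28.92278°
Bx = cos φ₂ cos Δλ = 0.279429,  By = cos φ₂ sin Δλ = -0.000169
φₘ = atan2(sin φ₁ + sin φ₂, √((cos φ₁ + Bx)² + By²)) = -74.07361°
λₘ = λ₁ + atan2(By, cos φ₁ + Bx) = -28.90573°

74.074°S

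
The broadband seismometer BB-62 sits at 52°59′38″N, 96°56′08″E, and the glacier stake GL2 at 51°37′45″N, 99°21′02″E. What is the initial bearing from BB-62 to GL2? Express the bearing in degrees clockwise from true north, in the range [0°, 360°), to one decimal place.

BB-62: φ = +52.99389°, λ = +96.93556°
GL2: φ = +51.62917°, λ = +99.35056°
Δλ = 2.4150°
y = sin Δλ · cos φ₂ = 0.026157
x = cos φ₁ sin φ₂ − sin φ₁ cos φ₂ cos Δλ = -0.023376
θ = atan2(y, x) = 131.7874° → 131.7874° (mod 360°)

131.8°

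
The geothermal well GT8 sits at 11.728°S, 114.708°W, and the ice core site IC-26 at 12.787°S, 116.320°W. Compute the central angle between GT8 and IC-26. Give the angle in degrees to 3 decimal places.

Δφ = -1.0590°,  Δλ = -1.6120°
a = sin²(Δφ/2) + cos φ₁ cos φ₂ sin²(Δλ/2) = 0.000274
c = 2·arcsin(√a) = 0.033128 rad = 1.8981°

1.898°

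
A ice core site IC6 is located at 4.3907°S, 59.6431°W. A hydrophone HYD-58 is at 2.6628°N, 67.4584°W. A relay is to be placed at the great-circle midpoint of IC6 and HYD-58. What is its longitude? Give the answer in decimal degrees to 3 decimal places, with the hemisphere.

Bx = cos φ₂ cos Δλ = 0.989642,  By = cos φ₂ sin Δλ = -0.135833
φₘ = atan2(sin φ₁ + sin φ₂, √((cos φ₁ + Bx)² + By²)) = -0.86596°
λₘ = λ₁ + atan2(By, cos φ₁ + Bx) = -63.55439°

63.554°W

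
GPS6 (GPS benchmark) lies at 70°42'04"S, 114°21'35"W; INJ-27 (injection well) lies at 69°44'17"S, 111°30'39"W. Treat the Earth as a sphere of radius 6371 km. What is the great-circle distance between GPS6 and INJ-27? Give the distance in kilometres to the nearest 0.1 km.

GPS6: φ = -70.70111°, λ = -114.35972°
INJ-27: φ = -69.73806°, λ = -111.51083°
Δφ = 0.9631°,  Δλ = 2.8489°
a = sin²(Δφ/2) + cos φ₁ cos φ₂ sin²(Δλ/2) = 0.000141
c = 2·arcsin(√a) = 0.023779 rad = 1.3625°
d = R·c = 6371 × 0.023779 = 151.5 km

151.5 km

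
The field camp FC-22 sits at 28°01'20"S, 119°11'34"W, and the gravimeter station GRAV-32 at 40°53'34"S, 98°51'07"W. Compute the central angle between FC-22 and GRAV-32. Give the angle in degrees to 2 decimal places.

FC-22: φ = -28.02222°, λ = -119.19278°
GRAV-32: φ = -40.89278°, λ = -98.85194°
Δφ = -12.8706°,  Δλ = 20.3408°
a = sin²(Δφ/2) + cos φ₁ cos φ₂ sin²(Δλ/2) = 0.033368
c = 2·arcsin(√a) = 0.367404 rad = 21.0507°

21.05°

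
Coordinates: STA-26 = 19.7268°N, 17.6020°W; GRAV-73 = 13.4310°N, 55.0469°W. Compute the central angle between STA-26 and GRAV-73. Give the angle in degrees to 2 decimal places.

Δφ = -6.2958°,  Δλ = -37.4449°
a = sin²(Δφ/2) + cos φ₁ cos φ₂ sin²(Δλ/2) = 0.097347
c = 2·arcsin(√a) = 0.634606 rad = 36.3602°

36.36°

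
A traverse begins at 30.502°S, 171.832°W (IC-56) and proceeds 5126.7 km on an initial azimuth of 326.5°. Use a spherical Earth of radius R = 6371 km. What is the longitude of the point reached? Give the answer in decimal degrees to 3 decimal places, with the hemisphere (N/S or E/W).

δ = d/R = 5126.7/6371 = 0.804693 rad
φ₂ = arcsin(sin φ₁ cos δ + cos φ₁ sin δ cos θ)
   = arcsin(-0.50757·0.69333 + 0.86161·0.72062·0.83389) = 9.54603°
λ₂ = λ₁ + atan2(sin θ sin δ cos φ₁, cos δ − sin φ₁ sin φ₂) = 164.38207°

164.382°E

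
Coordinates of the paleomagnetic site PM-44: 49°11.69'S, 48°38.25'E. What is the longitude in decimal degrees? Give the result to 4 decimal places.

48.6375°E

48° + 38.25′/60 = 48 + 0.63750 = 48.6375°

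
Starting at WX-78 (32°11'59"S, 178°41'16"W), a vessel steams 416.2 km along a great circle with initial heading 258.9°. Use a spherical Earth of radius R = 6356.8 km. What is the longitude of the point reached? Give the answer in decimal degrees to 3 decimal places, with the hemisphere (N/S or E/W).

176.929°E

WX-78: φ = -32.19972°, λ = -178.68778°
δ = d/R = 416.2/6356.8 = 0.065473 rad
φ₂ = arcsin(sin φ₁ cos δ + cos φ₁ sin δ cos θ)
   = arcsin(-0.53287·0.99786 + 0.84620·0.06543·-0.19252) = -32.84643°
λ₂ = λ₁ + atan2(sin θ sin δ cos φ₁, cos δ − sin φ₁ sin φ₂) = 176.92941°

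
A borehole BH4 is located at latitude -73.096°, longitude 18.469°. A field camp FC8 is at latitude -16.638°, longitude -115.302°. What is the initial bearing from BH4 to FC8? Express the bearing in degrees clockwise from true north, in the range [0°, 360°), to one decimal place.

Δλ = -133.7710°
y = sin Δλ · cos φ₂ = -0.691878
x = cos φ₁ sin φ₂ − sin φ₁ cos φ₂ cos Δλ = -0.717431
θ = atan2(y, x) = -136.0388° → 223.9612° (mod 360°)

224.0°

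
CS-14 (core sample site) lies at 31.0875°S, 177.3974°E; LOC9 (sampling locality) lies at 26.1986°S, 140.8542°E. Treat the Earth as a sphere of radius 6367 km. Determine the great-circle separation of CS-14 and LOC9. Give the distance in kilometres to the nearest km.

3589 km

Δφ = 4.8889°,  Δλ = -36.5432°
a = sin²(Δφ/2) + cos φ₁ cos φ₂ sin²(Δλ/2) = 0.077350
c = 2·arcsin(√a) = 0.563670 rad = 32.2959°
d = R·c = 6367 × 0.563670 = 3588.9 km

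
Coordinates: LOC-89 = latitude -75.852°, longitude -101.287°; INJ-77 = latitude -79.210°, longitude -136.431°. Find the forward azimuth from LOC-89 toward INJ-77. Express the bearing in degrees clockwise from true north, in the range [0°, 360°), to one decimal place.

229.6°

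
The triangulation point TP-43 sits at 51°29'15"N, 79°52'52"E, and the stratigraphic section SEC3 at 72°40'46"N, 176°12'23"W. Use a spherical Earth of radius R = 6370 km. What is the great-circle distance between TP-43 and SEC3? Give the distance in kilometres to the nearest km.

5045 km

TP-43: φ = +51.48750°, λ = +79.88111°
SEC3: φ = +72.67944°, λ = -176.20639°
Δφ = 21.1919°,  Δλ = 103.9125°
a = sin²(Δφ/2) + cos φ₁ cos φ₂ sin²(Δλ/2) = 0.148792
c = 2·arcsin(√a) = 0.792009 rad = 45.3788°
d = R·c = 6370 × 0.792009 = 5045.1 km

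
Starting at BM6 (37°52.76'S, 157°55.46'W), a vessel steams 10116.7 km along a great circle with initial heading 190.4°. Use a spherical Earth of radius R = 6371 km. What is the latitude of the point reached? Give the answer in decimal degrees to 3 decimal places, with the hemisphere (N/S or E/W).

BM6: φ = -37.87933°, λ = -157.92433°
δ = d/R = 10116.7/6371 = 1.587930 rad
φ₂ = arcsin(sin φ₁ cos δ + cos φ₁ sin δ cos θ)
   = arcsin(-0.61400·-0.01713 + 0.78931·0.99985·-0.98357) = -49.96977°
λ₂ = λ₁ + atan2(sin θ sin δ cos φ₁, cos δ − sin φ₁ sin φ₂) = 38.37290°

49.970°S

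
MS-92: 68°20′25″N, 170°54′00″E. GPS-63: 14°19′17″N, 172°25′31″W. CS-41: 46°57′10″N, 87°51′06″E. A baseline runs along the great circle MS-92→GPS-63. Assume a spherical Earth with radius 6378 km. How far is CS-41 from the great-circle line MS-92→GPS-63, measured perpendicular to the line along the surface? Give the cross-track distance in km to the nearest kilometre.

MS-92: φ = +68.34028°, λ = +170.90000°
GPS-63: φ = +14.32139°, λ = -172.42528°
CS-41: φ = +46.95278°, λ = +87.85167°
δ₁₃ = central angle MS-92→CS-41 = 0.781745 rad  (haversine)
θ₁₃ = bearing MS-92→CS-41 = 285.895°,  θ₁₂ = bearing MS-92→GPS-63 = 160.179°
dₓₜ = R·arcsin(sin δ₁₃ · sin(θ₁₃ − θ₁₂)) = 6378·arcsin(0.70452·sin(125.716°)) = 3883.950 km
|dₓₜ| = 3883.950 km

3884 km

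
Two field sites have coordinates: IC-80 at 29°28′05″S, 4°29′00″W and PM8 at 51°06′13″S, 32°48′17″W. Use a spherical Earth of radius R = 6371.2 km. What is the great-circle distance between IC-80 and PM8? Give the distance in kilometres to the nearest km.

IC-80: φ = -29.46806°, λ = -4.48333°
PM8: φ = -51.10361°, λ = -32.80472°
Δφ = -21.6356°,  Δλ = -28.3214°
a = sin²(Δφ/2) + cos φ₁ cos φ₂ sin²(Δλ/2) = 0.067945
c = 2·arcsin(√a) = 0.527416 rad = 30.2187°
d = R·c = 6371.2 × 0.527416 = 3360.3 km

3360 km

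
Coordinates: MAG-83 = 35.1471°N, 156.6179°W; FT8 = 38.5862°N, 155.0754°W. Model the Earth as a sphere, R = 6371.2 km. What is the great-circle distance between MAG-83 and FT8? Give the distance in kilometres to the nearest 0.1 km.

Δφ = 3.4391°,  Δλ = 1.5425°
a = sin²(Δφ/2) + cos φ₁ cos φ₂ sin²(Δλ/2) = 0.001016
c = 2·arcsin(√a) = 0.063768 rad = 3.6536°
d = R·c = 6371.2 × 0.063768 = 406.3 km

406.3 km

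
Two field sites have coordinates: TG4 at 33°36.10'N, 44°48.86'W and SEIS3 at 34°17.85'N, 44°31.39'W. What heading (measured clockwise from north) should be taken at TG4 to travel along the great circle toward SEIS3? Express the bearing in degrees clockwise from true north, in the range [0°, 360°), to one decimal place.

TG4: φ = +33.60167°, λ = -44.81433°
SEIS3: φ = +34.29750°, λ = -44.52317°
Δλ = 0.2912°
y = sin Δλ · cos φ₂ = 0.004198
x = cos φ₁ sin φ₂ − sin φ₁ cos φ₂ cos Δλ = 0.012150
θ = atan2(y, x) = 19.0613° → 19.0613° (mod 360°)

19.1°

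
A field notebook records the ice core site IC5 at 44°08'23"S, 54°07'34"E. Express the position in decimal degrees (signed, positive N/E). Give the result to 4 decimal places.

-44.1397°, +54.1261°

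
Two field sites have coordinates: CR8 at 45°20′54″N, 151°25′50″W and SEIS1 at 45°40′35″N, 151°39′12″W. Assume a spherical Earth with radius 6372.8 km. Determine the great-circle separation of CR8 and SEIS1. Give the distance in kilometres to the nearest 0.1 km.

40.4 km

CR8: φ = +45.34833°, λ = -151.43056°
SEIS1: φ = +45.67639°, λ = -151.65333°
Δφ = 0.3281°,  Δλ = -0.2228°
a = sin²(Δφ/2) + cos φ₁ cos φ₂ sin²(Δλ/2) = 0.000010
c = 2·arcsin(√a) = 0.006341 rad = 0.3633°
d = R·c = 6372.8 × 0.006341 = 40.4 km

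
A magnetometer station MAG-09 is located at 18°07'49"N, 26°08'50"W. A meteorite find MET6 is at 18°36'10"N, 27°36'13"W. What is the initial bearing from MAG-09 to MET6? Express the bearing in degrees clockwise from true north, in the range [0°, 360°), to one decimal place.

MAG-09: φ = +18.13028°, λ = -26.14722°
MET6: φ = +18.60278°, λ = -27.60361°
Δλ = -1.4564°
y = sin Δλ · cos φ₂ = -0.024088
x = cos φ₁ sin φ₂ − sin φ₁ cos φ₂ cos Δλ = 0.008342
θ = atan2(y, x) = -70.8987° → 289.1013° (mod 360°)

289.1°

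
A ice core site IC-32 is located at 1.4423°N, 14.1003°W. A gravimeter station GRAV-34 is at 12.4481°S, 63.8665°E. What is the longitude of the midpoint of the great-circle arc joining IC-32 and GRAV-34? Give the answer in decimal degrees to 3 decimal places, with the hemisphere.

Bx = cos φ₂ cos Δλ = 0.203577,  By = cos φ₂ sin Δλ = 0.955035
φₘ = atan2(sin φ₁ + sin φ₂, √((cos φ₁ + Bx)² + By²)) = -7.06475°
λₘ = λ₁ + atan2(By, cos φ₁ + Bx) = 24.33894°

24.339°E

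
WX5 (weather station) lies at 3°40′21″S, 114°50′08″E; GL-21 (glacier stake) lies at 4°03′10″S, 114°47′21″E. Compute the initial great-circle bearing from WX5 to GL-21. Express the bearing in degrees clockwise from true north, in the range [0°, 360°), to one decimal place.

WX5: φ = -3.67250°, λ = +114.83556°
GL-21: φ = -4.05278°, λ = +114.78917°
Δλ = -0.0464°
y = sin Δλ · cos φ₂ = -0.000808
x = cos φ₁ sin φ₂ − sin φ₁ cos φ₂ cos Δλ = -0.006637
θ = atan2(y, x) = -173.0622° → 186.9378° (mod 360°)

186.9°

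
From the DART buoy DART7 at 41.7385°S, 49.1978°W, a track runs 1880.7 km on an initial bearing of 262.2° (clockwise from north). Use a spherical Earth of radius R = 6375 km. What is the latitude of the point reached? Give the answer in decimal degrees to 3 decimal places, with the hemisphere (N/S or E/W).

41.791°S

δ = d/R = 1880.7/6375 = 0.295012 rad
φ₂ = arcsin(sin φ₁ cos δ + cos φ₁ sin δ cos θ)
   = arcsin(-0.66573·0.95680 + 0.74619·0.29075·-0.13572) = -41.79103°
λ₂ = λ₁ + atan2(sin θ sin δ cos φ₁, cos δ − sin φ₁ sin φ₂) = -71.92588°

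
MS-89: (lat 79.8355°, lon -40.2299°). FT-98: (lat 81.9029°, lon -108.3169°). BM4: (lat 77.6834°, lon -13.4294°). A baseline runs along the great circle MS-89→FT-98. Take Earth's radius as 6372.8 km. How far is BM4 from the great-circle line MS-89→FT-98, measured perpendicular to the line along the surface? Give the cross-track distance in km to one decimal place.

δ₁₃ = central angle MS-89→BM4 = 0.097497 rad  (haversine)
θ₁₃ = bearing MS-89→BM4 = 98.863°,  θ₁₂ = bearing MS-89→FT-98 = 313.261°
dₓₜ = R·arcsin(sin δ₁₃ · sin(θ₁₃ − θ₁₂)) = 6372.8·arcsin(0.09734·sin(-214.398°)) = 350.632 km
|dₓₜ| = 350.632 km

350.6 km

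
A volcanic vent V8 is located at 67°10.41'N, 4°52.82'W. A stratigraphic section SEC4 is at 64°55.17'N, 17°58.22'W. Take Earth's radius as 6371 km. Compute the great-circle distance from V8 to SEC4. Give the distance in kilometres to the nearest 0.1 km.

V8: φ = +67.17350°, λ = -4.88033°
SEC4: φ = +64.91950°, λ = -17.97033°
Δφ = -2.2540°,  Δλ = -13.0900°
a = sin²(Δφ/2) + cos φ₁ cos φ₂ sin²(Δλ/2) = 0.002523
c = 2·arcsin(√a) = 0.100509 rad = 5.7587°
d = R·c = 6371 × 0.100509 = 640.3 km

640.3 km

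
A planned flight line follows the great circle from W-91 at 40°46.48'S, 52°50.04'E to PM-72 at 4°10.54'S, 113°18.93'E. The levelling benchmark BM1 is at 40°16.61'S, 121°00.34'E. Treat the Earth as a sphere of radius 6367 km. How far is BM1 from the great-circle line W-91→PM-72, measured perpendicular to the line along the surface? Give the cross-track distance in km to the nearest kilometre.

3322 km

W-91: φ = -40.77467°, λ = +52.83400°
PM-72: φ = -4.17567°, λ = +113.31550°
BM1: φ = -40.27683°, λ = +121.00567°
δ₁₃ = central angle W-91→BM1 = 0.880154 rad  (haversine)
θ₁₃ = bearing W-91→BM1 = 113.252°,  θ₁₂ = bearing W-91→PM-72 = 72.973°
dₓₜ = R·arcsin(sin δ₁₃ · sin(θ₁₃ − θ₁₂)) = 6367·arcsin(0.77084·sin(40.278°)) = 3321.616 km
|dₓₜ| = 3321.616 km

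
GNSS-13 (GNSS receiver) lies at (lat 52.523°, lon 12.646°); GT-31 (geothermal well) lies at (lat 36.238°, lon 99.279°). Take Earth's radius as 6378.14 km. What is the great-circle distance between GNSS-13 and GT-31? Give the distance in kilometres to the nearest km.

6694 km

Δφ = -16.2850°,  Δλ = 86.6330°
a = sin²(Δφ/2) + cos φ₁ cos φ₂ sin²(Δλ/2) = 0.251025
c = 2·arcsin(√a) = 1.049563 rad = 60.1355°
d = R·c = 6378.14 × 1.049563 = 6694.3 km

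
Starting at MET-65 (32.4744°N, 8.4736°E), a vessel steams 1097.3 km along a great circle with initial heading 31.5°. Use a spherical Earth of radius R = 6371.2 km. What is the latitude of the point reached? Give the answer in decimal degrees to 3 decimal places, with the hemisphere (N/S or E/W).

δ = d/R = 1097.3/6371.2 = 0.172228 rad
φ₂ = arcsin(sin φ₁ cos δ + cos φ₁ sin δ cos θ)
   = arcsin(0.53692·0.98521 + 0.84363·0.17138·0.85264) = 40.71174°
λ₂ = λ₁ + atan2(sin θ sin δ cos φ₁, cos δ − sin φ₁ sin φ₂) = 15.25795°

40.712°N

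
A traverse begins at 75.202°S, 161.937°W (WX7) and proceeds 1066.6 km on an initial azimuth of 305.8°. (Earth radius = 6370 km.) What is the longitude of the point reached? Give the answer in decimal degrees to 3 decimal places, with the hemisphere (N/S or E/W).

δ = d/R = 1066.6/6370 = 0.167441 rad
φ₂ = arcsin(sin φ₁ cos δ + cos φ₁ sin δ cos θ)
   = arcsin(-0.96683·0.98601 + 0.25541·0.16666·0.58496) = -68.18842°
λ₂ = λ₁ + atan2(sin θ sin δ cos φ₁, cos δ − sin φ₁ sin φ₂) = 176.72927°

176.729°E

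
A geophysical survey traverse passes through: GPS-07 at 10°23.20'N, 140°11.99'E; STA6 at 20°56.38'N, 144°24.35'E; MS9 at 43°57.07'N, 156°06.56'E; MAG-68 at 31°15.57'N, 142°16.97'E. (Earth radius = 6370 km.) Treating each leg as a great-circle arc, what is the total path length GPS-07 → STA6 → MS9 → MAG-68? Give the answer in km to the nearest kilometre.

GPS-07: φ = +10.38667°, λ = +140.19983°
STA6: φ = +20.93967°, λ = +144.40583°
MS9: φ = +43.95117°, λ = +156.10933°
MAG-68: φ = +31.25950°, λ = +142.28283°
GPS-07→STA6: c = 0.197237 rad, d = 1256.40 km
STA6→MS9: c = 0.436001 rad, d = 2777.33 km
MS9→MAG-68: c = 0.291777 rad, d = 1858.62 km
Total = 1256.40 + 2777.33 + 1858.62 = 5892.35 km

5892 km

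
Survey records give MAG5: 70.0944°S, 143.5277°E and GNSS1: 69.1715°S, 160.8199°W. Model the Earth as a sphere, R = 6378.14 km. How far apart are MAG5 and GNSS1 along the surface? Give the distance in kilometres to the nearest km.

2084 km

Δφ = 0.9229°,  Δλ = 55.6524°
a = sin²(Δφ/2) + cos φ₁ cos φ₂ sin²(Δλ/2) = 0.026444
c = 2·arcsin(√a) = 0.326680 rad = 18.7174°
d = R·c = 6378.14 × 0.326680 = 2083.6 km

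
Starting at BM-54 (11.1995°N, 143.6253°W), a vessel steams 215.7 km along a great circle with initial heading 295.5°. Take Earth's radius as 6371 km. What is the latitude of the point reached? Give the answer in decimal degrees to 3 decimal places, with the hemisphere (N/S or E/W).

δ = d/R = 215.7/6371 = 0.033857 rad
φ₂ = arcsin(sin φ₁ cos δ + cos φ₁ sin δ cos θ)
   = arcsin(0.19423·0.99943 + 0.98096·0.03385·0.43051) = 12.02918°
λ₂ = λ₁ + atan2(sin θ sin δ cos φ₁, cos δ − sin φ₁ sin φ₂) = -145.41543°

12.029°N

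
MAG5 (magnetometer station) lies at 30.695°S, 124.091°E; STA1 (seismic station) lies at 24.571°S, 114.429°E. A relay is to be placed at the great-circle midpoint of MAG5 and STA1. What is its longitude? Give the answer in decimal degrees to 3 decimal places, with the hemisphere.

119.124°E

Bx = cos φ₂ cos Δλ = 0.896546,  By = cos φ₂ sin Δλ = -0.152638
φₘ = atan2(sin φ₁ + sin φ₂, √((cos φ₁ + Bx)² + By²)) = -27.71681°
λₘ = λ₁ + atan2(By, cos φ₁ + Bx) = 119.12439°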